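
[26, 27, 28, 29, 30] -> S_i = 26 + 1*i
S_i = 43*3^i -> [43, 129, 387, 1161, 3483]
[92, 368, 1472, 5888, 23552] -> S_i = 92*4^i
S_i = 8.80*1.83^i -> [8.8, 16.1, 29.47, 53.93, 98.69]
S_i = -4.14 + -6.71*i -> [-4.14, -10.85, -17.56, -24.27, -30.98]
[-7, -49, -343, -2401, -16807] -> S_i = -7*7^i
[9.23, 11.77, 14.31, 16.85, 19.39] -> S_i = 9.23 + 2.54*i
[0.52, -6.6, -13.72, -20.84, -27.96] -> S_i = 0.52 + -7.12*i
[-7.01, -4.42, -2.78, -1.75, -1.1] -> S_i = -7.01*0.63^i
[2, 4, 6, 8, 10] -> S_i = 2 + 2*i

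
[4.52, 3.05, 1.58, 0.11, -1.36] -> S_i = 4.52 + -1.47*i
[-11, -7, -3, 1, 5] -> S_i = -11 + 4*i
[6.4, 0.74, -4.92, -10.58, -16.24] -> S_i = 6.40 + -5.66*i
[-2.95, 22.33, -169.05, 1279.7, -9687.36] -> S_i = -2.95*(-7.57)^i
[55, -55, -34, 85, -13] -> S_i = Random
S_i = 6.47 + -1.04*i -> [6.47, 5.43, 4.39, 3.35, 2.31]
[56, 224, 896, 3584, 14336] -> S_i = 56*4^i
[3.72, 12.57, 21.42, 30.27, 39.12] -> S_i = 3.72 + 8.85*i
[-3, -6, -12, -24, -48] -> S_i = -3*2^i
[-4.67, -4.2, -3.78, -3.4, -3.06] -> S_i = -4.67*0.90^i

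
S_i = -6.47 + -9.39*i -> [-6.47, -15.86, -25.25, -34.64, -44.03]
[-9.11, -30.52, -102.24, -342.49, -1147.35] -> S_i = -9.11*3.35^i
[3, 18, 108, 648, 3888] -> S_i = 3*6^i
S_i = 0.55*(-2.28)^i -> [0.55, -1.25, 2.86, -6.52, 14.86]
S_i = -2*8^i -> [-2, -16, -128, -1024, -8192]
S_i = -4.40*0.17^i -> [-4.4, -0.75, -0.13, -0.02, -0.0]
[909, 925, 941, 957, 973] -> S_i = 909 + 16*i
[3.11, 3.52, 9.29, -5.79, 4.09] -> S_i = Random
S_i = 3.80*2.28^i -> [3.8, 8.66, 19.75, 45.04, 102.69]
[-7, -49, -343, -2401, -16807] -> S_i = -7*7^i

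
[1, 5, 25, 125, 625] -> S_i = 1*5^i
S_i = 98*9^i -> [98, 882, 7938, 71442, 642978]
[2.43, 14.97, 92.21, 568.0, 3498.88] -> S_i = 2.43*6.16^i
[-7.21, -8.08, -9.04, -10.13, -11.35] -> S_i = -7.21*1.12^i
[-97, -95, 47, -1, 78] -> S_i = Random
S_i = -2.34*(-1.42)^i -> [-2.34, 3.32, -4.72, 6.7, -9.51]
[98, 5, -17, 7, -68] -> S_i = Random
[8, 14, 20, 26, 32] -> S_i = 8 + 6*i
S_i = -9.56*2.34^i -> [-9.56, -22.37, -52.35, -122.49, -286.63]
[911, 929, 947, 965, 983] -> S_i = 911 + 18*i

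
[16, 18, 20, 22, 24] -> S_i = 16 + 2*i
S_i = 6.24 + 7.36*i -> [6.24, 13.6, 20.96, 28.32, 35.68]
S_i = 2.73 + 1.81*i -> [2.73, 4.54, 6.35, 8.16, 9.97]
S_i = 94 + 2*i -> [94, 96, 98, 100, 102]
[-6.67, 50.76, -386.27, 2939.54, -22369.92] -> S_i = -6.67*(-7.61)^i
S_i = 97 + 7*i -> [97, 104, 111, 118, 125]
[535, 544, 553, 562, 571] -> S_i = 535 + 9*i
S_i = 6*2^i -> [6, 12, 24, 48, 96]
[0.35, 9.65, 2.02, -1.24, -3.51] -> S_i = Random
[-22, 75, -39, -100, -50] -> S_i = Random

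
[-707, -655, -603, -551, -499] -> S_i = -707 + 52*i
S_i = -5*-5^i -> [-5, 25, -125, 625, -3125]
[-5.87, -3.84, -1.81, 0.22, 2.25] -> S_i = -5.87 + 2.03*i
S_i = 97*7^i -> [97, 679, 4753, 33271, 232897]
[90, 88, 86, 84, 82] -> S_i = 90 + -2*i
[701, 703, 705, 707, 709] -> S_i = 701 + 2*i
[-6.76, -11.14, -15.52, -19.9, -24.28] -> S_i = -6.76 + -4.38*i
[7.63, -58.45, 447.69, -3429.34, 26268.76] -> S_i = 7.63*(-7.66)^i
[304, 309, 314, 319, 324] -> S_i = 304 + 5*i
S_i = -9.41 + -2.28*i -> [-9.41, -11.69, -13.97, -16.25, -18.53]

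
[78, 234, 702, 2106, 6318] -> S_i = 78*3^i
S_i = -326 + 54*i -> [-326, -272, -218, -164, -110]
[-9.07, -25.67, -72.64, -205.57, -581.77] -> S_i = -9.07*2.83^i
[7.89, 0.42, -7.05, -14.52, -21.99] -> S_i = 7.89 + -7.47*i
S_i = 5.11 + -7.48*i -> [5.11, -2.37, -9.85, -17.33, -24.81]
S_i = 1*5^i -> [1, 5, 25, 125, 625]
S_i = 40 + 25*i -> [40, 65, 90, 115, 140]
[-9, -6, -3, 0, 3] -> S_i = -9 + 3*i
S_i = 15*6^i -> [15, 90, 540, 3240, 19440]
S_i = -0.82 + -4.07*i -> [-0.82, -4.89, -8.96, -13.03, -17.1]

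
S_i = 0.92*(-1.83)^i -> [0.92, -1.68, 3.08, -5.64, 10.32]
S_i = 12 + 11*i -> [12, 23, 34, 45, 56]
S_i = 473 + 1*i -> [473, 474, 475, 476, 477]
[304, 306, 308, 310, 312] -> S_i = 304 + 2*i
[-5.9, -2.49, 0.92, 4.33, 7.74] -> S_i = -5.90 + 3.41*i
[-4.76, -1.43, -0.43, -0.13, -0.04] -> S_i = -4.76*0.30^i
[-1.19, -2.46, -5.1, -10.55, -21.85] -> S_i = -1.19*2.07^i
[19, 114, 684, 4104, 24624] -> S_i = 19*6^i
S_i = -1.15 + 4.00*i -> [-1.15, 2.85, 6.85, 10.85, 14.85]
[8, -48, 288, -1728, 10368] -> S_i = 8*-6^i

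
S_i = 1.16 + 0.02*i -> [1.16, 1.18, 1.2, 1.22, 1.24]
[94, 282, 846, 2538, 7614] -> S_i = 94*3^i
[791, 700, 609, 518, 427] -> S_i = 791 + -91*i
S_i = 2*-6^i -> [2, -12, 72, -432, 2592]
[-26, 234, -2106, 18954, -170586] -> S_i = -26*-9^i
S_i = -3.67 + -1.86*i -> [-3.67, -5.53, -7.39, -9.25, -11.11]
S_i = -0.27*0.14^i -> [-0.27, -0.04, -0.01, -0.0, -0.0]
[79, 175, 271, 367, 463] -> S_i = 79 + 96*i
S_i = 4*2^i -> [4, 8, 16, 32, 64]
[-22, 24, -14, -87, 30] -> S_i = Random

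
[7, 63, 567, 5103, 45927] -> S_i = 7*9^i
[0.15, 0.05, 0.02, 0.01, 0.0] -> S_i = 0.15*0.33^i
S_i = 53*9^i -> [53, 477, 4293, 38637, 347733]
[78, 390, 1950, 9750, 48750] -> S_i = 78*5^i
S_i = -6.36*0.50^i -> [-6.36, -3.18, -1.59, -0.8, -0.4]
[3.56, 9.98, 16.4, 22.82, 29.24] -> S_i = 3.56 + 6.42*i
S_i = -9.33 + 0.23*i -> [-9.33, -9.1, -8.87, -8.64, -8.41]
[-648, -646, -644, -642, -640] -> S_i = -648 + 2*i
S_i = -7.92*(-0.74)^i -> [-7.92, 5.86, -4.34, 3.21, -2.37]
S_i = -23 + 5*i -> [-23, -18, -13, -8, -3]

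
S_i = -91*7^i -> [-91, -637, -4459, -31213, -218491]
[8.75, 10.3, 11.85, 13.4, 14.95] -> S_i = 8.75 + 1.55*i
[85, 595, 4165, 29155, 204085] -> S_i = 85*7^i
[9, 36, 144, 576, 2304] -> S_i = 9*4^i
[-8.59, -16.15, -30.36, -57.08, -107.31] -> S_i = -8.59*1.88^i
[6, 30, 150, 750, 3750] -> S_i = 6*5^i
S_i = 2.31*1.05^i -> [2.31, 2.43, 2.55, 2.67, 2.81]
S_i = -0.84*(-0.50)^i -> [-0.84, 0.42, -0.21, 0.1, -0.05]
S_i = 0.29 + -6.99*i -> [0.29, -6.7, -13.69, -20.68, -27.67]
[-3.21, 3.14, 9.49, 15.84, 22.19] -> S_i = -3.21 + 6.35*i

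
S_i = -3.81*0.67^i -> [-3.81, -2.55, -1.71, -1.15, -0.77]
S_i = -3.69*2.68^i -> [-3.69, -9.89, -26.5, -71.03, -190.36]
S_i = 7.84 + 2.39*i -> [7.84, 10.23, 12.62, 15.01, 17.4]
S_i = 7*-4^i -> [7, -28, 112, -448, 1792]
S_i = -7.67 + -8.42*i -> [-7.67, -16.09, -24.51, -32.93, -41.35]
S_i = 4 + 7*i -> [4, 11, 18, 25, 32]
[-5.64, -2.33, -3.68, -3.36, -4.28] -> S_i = Random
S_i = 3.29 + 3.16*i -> [3.29, 6.45, 9.61, 12.77, 15.93]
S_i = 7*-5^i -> [7, -35, 175, -875, 4375]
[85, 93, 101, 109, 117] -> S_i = 85 + 8*i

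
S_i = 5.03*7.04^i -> [5.03, 35.41, 249.29, 1755.04, 12355.45]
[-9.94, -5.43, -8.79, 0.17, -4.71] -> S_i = Random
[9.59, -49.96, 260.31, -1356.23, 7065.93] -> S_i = 9.59*(-5.21)^i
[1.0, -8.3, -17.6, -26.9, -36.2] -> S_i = 1.00 + -9.30*i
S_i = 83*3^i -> [83, 249, 747, 2241, 6723]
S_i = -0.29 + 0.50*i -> [-0.29, 0.21, 0.71, 1.21, 1.71]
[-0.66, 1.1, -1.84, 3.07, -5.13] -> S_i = -0.66*(-1.67)^i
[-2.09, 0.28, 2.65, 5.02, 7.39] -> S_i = -2.09 + 2.37*i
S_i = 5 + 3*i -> [5, 8, 11, 14, 17]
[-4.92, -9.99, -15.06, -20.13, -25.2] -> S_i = -4.92 + -5.07*i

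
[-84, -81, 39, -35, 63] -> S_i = Random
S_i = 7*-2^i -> [7, -14, 28, -56, 112]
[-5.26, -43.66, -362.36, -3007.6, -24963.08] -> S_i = -5.26*8.30^i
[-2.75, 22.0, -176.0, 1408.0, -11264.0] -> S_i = -2.75*(-8.00)^i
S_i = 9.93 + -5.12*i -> [9.93, 4.81, -0.31, -5.43, -10.55]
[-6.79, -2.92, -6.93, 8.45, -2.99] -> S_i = Random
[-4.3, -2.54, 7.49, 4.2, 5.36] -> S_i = Random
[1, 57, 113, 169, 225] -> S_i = 1 + 56*i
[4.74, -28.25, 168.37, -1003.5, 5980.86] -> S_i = 4.74*(-5.96)^i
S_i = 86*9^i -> [86, 774, 6966, 62694, 564246]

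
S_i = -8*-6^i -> [-8, 48, -288, 1728, -10368]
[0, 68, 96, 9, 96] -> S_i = Random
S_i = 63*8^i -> [63, 504, 4032, 32256, 258048]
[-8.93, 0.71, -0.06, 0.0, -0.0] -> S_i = -8.93*(-0.08)^i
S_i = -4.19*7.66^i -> [-4.19, -32.1, -245.85, -1883.22, -14425.44]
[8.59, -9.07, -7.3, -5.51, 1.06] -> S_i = Random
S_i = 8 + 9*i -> [8, 17, 26, 35, 44]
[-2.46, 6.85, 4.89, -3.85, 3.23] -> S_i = Random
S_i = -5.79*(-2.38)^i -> [-5.79, 13.78, -32.8, 78.06, -185.77]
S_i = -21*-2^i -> [-21, 42, -84, 168, -336]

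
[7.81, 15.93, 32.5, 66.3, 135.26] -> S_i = 7.81*2.04^i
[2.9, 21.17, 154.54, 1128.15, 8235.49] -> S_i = 2.90*7.30^i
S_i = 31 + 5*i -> [31, 36, 41, 46, 51]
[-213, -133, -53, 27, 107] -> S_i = -213 + 80*i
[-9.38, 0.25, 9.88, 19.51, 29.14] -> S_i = -9.38 + 9.63*i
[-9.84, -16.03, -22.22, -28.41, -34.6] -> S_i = -9.84 + -6.19*i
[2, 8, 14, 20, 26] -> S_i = 2 + 6*i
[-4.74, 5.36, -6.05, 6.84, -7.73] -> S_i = -4.74*(-1.13)^i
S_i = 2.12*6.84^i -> [2.12, 14.5, 99.19, 678.43, 4640.45]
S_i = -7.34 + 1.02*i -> [-7.34, -6.32, -5.3, -4.28, -3.26]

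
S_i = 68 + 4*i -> [68, 72, 76, 80, 84]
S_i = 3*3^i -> [3, 9, 27, 81, 243]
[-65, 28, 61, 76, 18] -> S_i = Random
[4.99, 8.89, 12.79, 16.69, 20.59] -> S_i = 4.99 + 3.90*i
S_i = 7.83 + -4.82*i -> [7.83, 3.01, -1.81, -6.63, -11.45]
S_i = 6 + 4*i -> [6, 10, 14, 18, 22]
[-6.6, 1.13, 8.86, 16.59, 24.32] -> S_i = -6.60 + 7.73*i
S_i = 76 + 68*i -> [76, 144, 212, 280, 348]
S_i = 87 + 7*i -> [87, 94, 101, 108, 115]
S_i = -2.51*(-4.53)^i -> [-2.51, 11.37, -51.51, 233.33, -1056.98]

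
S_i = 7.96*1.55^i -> [7.96, 12.34, 19.12, 29.64, 45.95]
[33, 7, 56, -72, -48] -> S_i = Random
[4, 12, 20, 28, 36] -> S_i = 4 + 8*i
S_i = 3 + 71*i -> [3, 74, 145, 216, 287]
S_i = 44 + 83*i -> [44, 127, 210, 293, 376]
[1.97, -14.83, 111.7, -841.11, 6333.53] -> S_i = 1.97*(-7.53)^i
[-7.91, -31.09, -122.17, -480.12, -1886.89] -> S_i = -7.91*3.93^i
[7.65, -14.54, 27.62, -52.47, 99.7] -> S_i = 7.65*(-1.90)^i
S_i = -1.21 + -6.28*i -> [-1.21, -7.49, -13.77, -20.05, -26.33]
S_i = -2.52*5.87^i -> [-2.52, -14.79, -86.83, -509.7, -2991.94]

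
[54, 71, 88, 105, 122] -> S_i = 54 + 17*i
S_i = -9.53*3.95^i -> [-9.53, -37.64, -148.69, -587.33, -2319.96]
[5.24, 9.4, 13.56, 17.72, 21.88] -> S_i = 5.24 + 4.16*i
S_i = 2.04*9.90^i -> [2.04, 20.2, 199.94, 1979.41, 19596.16]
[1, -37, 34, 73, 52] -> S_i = Random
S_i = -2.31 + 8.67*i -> [-2.31, 6.36, 15.03, 23.7, 32.37]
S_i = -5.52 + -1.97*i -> [-5.52, -7.49, -9.46, -11.43, -13.4]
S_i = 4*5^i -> [4, 20, 100, 500, 2500]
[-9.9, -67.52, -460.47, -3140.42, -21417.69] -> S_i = -9.90*6.82^i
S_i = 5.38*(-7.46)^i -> [5.38, -40.13, 299.41, -2233.57, 16662.4]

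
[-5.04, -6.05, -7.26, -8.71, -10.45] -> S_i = -5.04*1.20^i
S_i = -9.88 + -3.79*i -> [-9.88, -13.67, -17.46, -21.25, -25.04]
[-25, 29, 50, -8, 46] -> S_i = Random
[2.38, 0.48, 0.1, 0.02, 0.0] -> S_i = 2.38*0.20^i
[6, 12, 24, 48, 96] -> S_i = 6*2^i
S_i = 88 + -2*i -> [88, 86, 84, 82, 80]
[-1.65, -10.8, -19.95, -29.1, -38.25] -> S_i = -1.65 + -9.15*i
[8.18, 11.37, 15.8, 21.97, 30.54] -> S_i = 8.18*1.39^i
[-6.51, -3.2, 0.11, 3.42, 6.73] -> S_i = -6.51 + 3.31*i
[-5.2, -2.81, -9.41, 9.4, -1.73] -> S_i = Random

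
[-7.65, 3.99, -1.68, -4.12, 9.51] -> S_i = Random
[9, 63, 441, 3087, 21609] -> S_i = 9*7^i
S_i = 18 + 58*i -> [18, 76, 134, 192, 250]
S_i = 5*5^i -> [5, 25, 125, 625, 3125]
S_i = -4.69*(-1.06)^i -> [-4.69, 4.97, -5.27, 5.59, -5.92]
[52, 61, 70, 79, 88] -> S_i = 52 + 9*i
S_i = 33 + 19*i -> [33, 52, 71, 90, 109]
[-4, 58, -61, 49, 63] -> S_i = Random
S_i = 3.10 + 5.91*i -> [3.1, 9.01, 14.92, 20.83, 26.74]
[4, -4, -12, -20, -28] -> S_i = 4 + -8*i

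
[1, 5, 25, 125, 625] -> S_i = 1*5^i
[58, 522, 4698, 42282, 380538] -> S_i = 58*9^i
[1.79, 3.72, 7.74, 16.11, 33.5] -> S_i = 1.79*2.08^i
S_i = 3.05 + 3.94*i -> [3.05, 6.99, 10.93, 14.87, 18.81]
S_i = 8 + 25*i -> [8, 33, 58, 83, 108]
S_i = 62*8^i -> [62, 496, 3968, 31744, 253952]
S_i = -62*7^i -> [-62, -434, -3038, -21266, -148862]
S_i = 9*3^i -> [9, 27, 81, 243, 729]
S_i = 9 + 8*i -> [9, 17, 25, 33, 41]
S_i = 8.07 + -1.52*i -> [8.07, 6.55, 5.03, 3.51, 1.99]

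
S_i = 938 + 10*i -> [938, 948, 958, 968, 978]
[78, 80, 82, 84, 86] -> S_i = 78 + 2*i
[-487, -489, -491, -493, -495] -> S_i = -487 + -2*i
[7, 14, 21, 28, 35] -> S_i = 7 + 7*i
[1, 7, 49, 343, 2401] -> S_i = 1*7^i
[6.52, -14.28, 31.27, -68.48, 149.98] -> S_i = 6.52*(-2.19)^i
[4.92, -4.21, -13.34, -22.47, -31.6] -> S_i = 4.92 + -9.13*i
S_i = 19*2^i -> [19, 38, 76, 152, 304]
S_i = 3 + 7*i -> [3, 10, 17, 24, 31]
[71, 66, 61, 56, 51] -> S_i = 71 + -5*i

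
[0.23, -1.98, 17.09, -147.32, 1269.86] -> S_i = 0.23*(-8.62)^i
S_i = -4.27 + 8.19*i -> [-4.27, 3.92, 12.11, 20.3, 28.49]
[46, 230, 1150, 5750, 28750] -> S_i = 46*5^i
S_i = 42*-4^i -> [42, -168, 672, -2688, 10752]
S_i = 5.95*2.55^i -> [5.95, 15.17, 38.69, 98.66, 251.58]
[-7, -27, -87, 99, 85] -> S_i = Random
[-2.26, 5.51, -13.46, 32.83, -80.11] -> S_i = -2.26*(-2.44)^i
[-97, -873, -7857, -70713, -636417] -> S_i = -97*9^i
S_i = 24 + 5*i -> [24, 29, 34, 39, 44]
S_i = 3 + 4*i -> [3, 7, 11, 15, 19]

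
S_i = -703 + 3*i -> [-703, -700, -697, -694, -691]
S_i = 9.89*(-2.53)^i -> [9.89, -25.02, 63.3, -160.16, 405.21]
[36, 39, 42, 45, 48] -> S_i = 36 + 3*i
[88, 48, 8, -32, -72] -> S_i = 88 + -40*i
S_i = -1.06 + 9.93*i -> [-1.06, 8.87, 18.8, 28.73, 38.66]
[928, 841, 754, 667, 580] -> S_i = 928 + -87*i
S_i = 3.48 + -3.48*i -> [3.48, 0.0, -3.48, -6.96, -10.44]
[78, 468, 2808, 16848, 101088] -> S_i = 78*6^i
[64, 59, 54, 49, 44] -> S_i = 64 + -5*i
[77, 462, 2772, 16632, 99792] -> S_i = 77*6^i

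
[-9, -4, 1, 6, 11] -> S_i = -9 + 5*i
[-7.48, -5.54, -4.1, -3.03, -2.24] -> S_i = -7.48*0.74^i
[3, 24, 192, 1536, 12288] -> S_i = 3*8^i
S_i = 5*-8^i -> [5, -40, 320, -2560, 20480]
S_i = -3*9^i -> [-3, -27, -243, -2187, -19683]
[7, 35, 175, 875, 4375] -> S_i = 7*5^i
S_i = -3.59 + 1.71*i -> [-3.59, -1.88, -0.17, 1.54, 3.25]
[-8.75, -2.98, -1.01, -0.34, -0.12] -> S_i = -8.75*0.34^i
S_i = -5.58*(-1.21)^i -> [-5.58, 6.75, -8.17, 9.89, -11.96]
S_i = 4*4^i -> [4, 16, 64, 256, 1024]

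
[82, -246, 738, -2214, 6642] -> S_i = 82*-3^i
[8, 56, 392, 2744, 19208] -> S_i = 8*7^i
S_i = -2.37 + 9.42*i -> [-2.37, 7.05, 16.47, 25.89, 35.31]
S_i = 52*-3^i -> [52, -156, 468, -1404, 4212]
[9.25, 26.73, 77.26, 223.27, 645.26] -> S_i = 9.25*2.89^i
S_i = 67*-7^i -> [67, -469, 3283, -22981, 160867]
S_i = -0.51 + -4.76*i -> [-0.51, -5.27, -10.03, -14.79, -19.55]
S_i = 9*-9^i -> [9, -81, 729, -6561, 59049]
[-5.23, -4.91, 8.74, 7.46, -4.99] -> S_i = Random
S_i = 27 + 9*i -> [27, 36, 45, 54, 63]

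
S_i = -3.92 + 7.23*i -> [-3.92, 3.31, 10.54, 17.77, 25.0]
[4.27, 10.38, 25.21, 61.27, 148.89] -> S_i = 4.27*2.43^i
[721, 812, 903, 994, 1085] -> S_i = 721 + 91*i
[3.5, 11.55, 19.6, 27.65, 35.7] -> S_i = 3.50 + 8.05*i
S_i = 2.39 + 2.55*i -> [2.39, 4.94, 7.49, 10.04, 12.59]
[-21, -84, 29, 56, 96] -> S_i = Random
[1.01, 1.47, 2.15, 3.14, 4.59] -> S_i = 1.01*1.46^i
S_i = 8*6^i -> [8, 48, 288, 1728, 10368]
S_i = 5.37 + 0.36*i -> [5.37, 5.73, 6.09, 6.45, 6.81]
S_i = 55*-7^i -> [55, -385, 2695, -18865, 132055]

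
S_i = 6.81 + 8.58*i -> [6.81, 15.39, 23.97, 32.55, 41.13]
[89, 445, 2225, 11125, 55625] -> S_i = 89*5^i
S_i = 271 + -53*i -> [271, 218, 165, 112, 59]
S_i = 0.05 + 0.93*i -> [0.05, 0.98, 1.91, 2.84, 3.77]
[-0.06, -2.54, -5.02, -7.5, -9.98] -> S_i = -0.06 + -2.48*i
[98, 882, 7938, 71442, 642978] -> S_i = 98*9^i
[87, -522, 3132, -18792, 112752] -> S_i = 87*-6^i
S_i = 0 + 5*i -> [0, 5, 10, 15, 20]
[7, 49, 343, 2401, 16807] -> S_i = 7*7^i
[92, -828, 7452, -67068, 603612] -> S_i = 92*-9^i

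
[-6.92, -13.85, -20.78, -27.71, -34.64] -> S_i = -6.92 + -6.93*i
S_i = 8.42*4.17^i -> [8.42, 35.11, 146.41, 610.55, 2545.99]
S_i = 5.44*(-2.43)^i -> [5.44, -13.22, 32.12, -78.06, 189.68]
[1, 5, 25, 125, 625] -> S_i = 1*5^i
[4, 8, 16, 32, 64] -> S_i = 4*2^i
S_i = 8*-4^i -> [8, -32, 128, -512, 2048]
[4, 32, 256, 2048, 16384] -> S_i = 4*8^i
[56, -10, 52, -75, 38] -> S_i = Random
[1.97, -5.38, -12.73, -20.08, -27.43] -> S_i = 1.97 + -7.35*i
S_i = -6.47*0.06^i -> [-6.47, -0.39, -0.02, -0.0, -0.0]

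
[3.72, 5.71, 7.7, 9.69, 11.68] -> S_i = 3.72 + 1.99*i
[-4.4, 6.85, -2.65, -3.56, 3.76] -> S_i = Random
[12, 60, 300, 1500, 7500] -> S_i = 12*5^i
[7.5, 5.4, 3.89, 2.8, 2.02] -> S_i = 7.50*0.72^i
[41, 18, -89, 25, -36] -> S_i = Random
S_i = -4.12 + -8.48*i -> [-4.12, -12.6, -21.08, -29.56, -38.04]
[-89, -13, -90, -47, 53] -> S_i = Random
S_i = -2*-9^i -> [-2, 18, -162, 1458, -13122]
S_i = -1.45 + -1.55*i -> [-1.45, -3.0, -4.55, -6.1, -7.65]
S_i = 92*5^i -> [92, 460, 2300, 11500, 57500]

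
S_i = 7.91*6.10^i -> [7.91, 48.25, 294.33, 1795.42, 10952.06]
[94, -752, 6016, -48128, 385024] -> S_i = 94*-8^i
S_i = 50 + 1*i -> [50, 51, 52, 53, 54]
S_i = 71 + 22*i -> [71, 93, 115, 137, 159]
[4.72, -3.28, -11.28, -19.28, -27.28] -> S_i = 4.72 + -8.00*i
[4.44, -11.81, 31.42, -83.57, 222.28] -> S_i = 4.44*(-2.66)^i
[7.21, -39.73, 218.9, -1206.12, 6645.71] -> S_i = 7.21*(-5.51)^i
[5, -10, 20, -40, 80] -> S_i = 5*-2^i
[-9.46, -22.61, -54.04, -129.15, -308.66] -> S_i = -9.46*2.39^i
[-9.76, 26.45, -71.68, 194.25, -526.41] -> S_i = -9.76*(-2.71)^i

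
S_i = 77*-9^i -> [77, -693, 6237, -56133, 505197]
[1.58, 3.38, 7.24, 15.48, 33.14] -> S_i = 1.58*2.14^i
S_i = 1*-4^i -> [1, -4, 16, -64, 256]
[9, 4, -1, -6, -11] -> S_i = 9 + -5*i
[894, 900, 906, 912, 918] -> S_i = 894 + 6*i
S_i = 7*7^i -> [7, 49, 343, 2401, 16807]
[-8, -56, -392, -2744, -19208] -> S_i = -8*7^i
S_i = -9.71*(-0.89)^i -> [-9.71, 8.64, -7.69, 6.85, -6.09]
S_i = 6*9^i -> [6, 54, 486, 4374, 39366]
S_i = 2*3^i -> [2, 6, 18, 54, 162]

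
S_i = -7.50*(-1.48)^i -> [-7.5, 11.1, -16.43, 24.31, -35.98]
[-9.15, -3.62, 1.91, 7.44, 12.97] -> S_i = -9.15 + 5.53*i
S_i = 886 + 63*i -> [886, 949, 1012, 1075, 1138]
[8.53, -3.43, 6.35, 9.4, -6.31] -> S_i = Random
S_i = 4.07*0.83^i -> [4.07, 3.38, 2.8, 2.33, 1.93]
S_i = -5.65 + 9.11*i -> [-5.65, 3.46, 12.57, 21.68, 30.79]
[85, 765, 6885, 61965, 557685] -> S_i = 85*9^i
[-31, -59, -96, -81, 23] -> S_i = Random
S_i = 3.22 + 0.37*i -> [3.22, 3.59, 3.96, 4.33, 4.7]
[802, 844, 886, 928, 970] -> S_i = 802 + 42*i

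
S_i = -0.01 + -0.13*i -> [-0.01, -0.14, -0.27, -0.4, -0.53]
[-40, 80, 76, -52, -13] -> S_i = Random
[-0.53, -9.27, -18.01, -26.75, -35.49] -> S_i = -0.53 + -8.74*i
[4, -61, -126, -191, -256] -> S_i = 4 + -65*i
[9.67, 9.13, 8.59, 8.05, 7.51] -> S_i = 9.67 + -0.54*i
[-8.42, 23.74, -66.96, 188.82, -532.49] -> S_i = -8.42*(-2.82)^i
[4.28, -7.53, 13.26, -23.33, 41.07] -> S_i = 4.28*(-1.76)^i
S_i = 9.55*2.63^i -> [9.55, 25.12, 66.06, 173.73, 456.91]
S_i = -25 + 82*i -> [-25, 57, 139, 221, 303]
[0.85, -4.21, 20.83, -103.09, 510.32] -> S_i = 0.85*(-4.95)^i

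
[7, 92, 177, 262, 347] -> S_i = 7 + 85*i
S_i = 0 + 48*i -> [0, 48, 96, 144, 192]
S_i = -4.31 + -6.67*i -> [-4.31, -10.98, -17.65, -24.32, -30.99]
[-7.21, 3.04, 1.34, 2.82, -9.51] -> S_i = Random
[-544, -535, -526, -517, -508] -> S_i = -544 + 9*i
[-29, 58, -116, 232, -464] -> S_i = -29*-2^i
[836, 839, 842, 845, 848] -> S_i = 836 + 3*i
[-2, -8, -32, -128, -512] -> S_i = -2*4^i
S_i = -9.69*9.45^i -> [-9.69, -91.57, -865.34, -8177.47, -77277.13]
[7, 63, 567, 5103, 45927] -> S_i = 7*9^i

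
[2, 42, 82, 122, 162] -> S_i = 2 + 40*i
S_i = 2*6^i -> [2, 12, 72, 432, 2592]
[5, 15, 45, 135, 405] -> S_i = 5*3^i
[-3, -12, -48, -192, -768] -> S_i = -3*4^i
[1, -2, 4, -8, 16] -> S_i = 1*-2^i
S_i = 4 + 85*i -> [4, 89, 174, 259, 344]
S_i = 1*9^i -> [1, 9, 81, 729, 6561]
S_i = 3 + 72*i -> [3, 75, 147, 219, 291]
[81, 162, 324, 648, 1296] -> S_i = 81*2^i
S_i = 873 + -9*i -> [873, 864, 855, 846, 837]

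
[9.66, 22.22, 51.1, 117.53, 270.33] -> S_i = 9.66*2.30^i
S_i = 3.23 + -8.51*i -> [3.23, -5.28, -13.79, -22.3, -30.81]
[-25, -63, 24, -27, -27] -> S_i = Random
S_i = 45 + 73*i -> [45, 118, 191, 264, 337]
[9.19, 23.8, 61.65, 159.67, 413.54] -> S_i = 9.19*2.59^i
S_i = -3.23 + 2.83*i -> [-3.23, -0.4, 2.43, 5.26, 8.09]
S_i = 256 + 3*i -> [256, 259, 262, 265, 268]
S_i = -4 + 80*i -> [-4, 76, 156, 236, 316]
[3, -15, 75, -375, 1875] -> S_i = 3*-5^i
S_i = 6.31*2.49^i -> [6.31, 15.71, 39.12, 97.42, 242.56]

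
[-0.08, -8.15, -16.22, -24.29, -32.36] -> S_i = -0.08 + -8.07*i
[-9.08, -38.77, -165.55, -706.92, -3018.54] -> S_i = -9.08*4.27^i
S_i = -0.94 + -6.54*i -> [-0.94, -7.48, -14.02, -20.56, -27.1]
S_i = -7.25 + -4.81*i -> [-7.25, -12.06, -16.87, -21.68, -26.49]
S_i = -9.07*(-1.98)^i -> [-9.07, 17.96, -35.56, 70.4, -139.4]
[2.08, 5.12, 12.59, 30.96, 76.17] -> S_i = 2.08*2.46^i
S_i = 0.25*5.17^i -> [0.25, 1.29, 6.68, 34.55, 178.61]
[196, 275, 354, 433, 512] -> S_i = 196 + 79*i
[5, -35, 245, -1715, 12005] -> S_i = 5*-7^i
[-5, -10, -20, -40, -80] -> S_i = -5*2^i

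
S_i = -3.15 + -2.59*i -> [-3.15, -5.74, -8.33, -10.92, -13.51]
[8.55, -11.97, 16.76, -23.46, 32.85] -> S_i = 8.55*(-1.40)^i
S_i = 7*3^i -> [7, 21, 63, 189, 567]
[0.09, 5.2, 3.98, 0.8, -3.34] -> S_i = Random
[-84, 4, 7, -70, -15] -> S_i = Random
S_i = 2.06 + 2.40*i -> [2.06, 4.46, 6.86, 9.26, 11.66]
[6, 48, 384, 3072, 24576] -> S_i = 6*8^i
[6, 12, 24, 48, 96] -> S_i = 6*2^i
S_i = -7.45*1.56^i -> [-7.45, -11.62, -18.13, -28.28, -44.12]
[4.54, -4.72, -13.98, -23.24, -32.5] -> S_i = 4.54 + -9.26*i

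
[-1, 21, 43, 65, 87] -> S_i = -1 + 22*i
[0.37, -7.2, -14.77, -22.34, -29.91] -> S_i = 0.37 + -7.57*i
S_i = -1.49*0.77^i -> [-1.49, -1.15, -0.88, -0.68, -0.52]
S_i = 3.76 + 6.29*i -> [3.76, 10.05, 16.34, 22.63, 28.92]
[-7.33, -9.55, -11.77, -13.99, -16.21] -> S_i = -7.33 + -2.22*i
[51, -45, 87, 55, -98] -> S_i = Random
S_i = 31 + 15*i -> [31, 46, 61, 76, 91]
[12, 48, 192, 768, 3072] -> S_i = 12*4^i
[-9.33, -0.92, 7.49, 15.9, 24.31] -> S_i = -9.33 + 8.41*i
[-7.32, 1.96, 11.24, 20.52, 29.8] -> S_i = -7.32 + 9.28*i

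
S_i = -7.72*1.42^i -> [-7.72, -10.96, -15.57, -22.1, -31.39]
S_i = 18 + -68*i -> [18, -50, -118, -186, -254]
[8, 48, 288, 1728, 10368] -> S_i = 8*6^i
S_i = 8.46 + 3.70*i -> [8.46, 12.16, 15.86, 19.56, 23.26]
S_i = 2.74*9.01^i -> [2.74, 24.69, 222.43, 2004.13, 18057.17]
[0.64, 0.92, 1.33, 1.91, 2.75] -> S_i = 0.64*1.44^i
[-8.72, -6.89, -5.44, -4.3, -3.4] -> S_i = -8.72*0.79^i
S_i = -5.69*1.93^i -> [-5.69, -10.98, -21.19, -40.91, -78.95]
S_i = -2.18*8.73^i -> [-2.18, -19.03, -166.14, -1450.44, -12662.33]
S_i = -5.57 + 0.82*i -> [-5.57, -4.75, -3.93, -3.11, -2.29]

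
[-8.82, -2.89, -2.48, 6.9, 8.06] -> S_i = Random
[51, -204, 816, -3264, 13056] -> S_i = 51*-4^i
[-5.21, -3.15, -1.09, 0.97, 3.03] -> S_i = -5.21 + 2.06*i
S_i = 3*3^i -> [3, 9, 27, 81, 243]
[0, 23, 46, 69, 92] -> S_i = 0 + 23*i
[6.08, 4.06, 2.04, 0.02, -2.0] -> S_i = 6.08 + -2.02*i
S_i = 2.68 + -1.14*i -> [2.68, 1.54, 0.4, -0.74, -1.88]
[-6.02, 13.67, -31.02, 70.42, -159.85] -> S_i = -6.02*(-2.27)^i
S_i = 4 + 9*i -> [4, 13, 22, 31, 40]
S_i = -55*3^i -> [-55, -165, -495, -1485, -4455]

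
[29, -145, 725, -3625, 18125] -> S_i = 29*-5^i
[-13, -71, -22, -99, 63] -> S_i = Random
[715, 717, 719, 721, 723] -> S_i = 715 + 2*i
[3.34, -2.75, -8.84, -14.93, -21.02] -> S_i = 3.34 + -6.09*i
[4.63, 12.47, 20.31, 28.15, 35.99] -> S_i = 4.63 + 7.84*i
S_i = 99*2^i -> [99, 198, 396, 792, 1584]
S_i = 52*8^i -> [52, 416, 3328, 26624, 212992]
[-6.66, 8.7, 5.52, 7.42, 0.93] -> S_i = Random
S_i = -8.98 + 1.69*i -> [-8.98, -7.29, -5.6, -3.91, -2.22]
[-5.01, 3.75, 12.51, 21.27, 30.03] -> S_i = -5.01 + 8.76*i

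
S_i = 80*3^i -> [80, 240, 720, 2160, 6480]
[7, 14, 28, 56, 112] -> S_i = 7*2^i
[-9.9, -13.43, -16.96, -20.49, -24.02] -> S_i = -9.90 + -3.53*i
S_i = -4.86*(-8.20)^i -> [-4.86, 39.85, -326.79, 2679.65, -21973.12]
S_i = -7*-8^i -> [-7, 56, -448, 3584, -28672]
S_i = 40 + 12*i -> [40, 52, 64, 76, 88]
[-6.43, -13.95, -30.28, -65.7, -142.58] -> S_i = -6.43*2.17^i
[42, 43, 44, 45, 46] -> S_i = 42 + 1*i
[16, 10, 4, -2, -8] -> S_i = 16 + -6*i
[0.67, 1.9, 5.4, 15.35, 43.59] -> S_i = 0.67*2.84^i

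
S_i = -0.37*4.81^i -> [-0.37, -1.78, -8.56, -41.18, -198.05]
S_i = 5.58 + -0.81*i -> [5.58, 4.77, 3.96, 3.15, 2.34]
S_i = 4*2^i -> [4, 8, 16, 32, 64]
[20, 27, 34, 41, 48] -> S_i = 20 + 7*i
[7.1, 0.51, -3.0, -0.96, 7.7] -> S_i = Random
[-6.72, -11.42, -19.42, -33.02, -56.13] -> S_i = -6.72*1.70^i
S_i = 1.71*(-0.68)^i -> [1.71, -1.16, 0.79, -0.54, 0.37]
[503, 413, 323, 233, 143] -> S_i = 503 + -90*i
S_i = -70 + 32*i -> [-70, -38, -6, 26, 58]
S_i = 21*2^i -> [21, 42, 84, 168, 336]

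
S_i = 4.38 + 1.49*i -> [4.38, 5.87, 7.36, 8.85, 10.34]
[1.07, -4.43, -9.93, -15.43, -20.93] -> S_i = 1.07 + -5.50*i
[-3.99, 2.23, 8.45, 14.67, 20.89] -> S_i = -3.99 + 6.22*i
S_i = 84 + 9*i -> [84, 93, 102, 111, 120]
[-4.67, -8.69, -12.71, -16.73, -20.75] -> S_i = -4.67 + -4.02*i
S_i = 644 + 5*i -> [644, 649, 654, 659, 664]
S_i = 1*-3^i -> [1, -3, 9, -27, 81]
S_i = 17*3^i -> [17, 51, 153, 459, 1377]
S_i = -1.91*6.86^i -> [-1.91, -13.1, -89.88, -616.6, -4229.9]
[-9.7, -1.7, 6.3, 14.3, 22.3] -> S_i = -9.70 + 8.00*i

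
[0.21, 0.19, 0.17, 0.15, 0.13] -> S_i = 0.21*0.89^i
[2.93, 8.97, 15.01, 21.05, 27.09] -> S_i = 2.93 + 6.04*i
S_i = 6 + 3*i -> [6, 9, 12, 15, 18]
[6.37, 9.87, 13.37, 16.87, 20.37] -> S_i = 6.37 + 3.50*i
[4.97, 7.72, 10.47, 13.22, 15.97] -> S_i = 4.97 + 2.75*i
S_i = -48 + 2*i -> [-48, -46, -44, -42, -40]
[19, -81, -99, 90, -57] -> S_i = Random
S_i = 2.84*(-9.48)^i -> [2.84, -26.92, 255.23, -2419.6, 22937.8]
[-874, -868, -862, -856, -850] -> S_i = -874 + 6*i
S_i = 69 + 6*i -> [69, 75, 81, 87, 93]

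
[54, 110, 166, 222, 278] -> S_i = 54 + 56*i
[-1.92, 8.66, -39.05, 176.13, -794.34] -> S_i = -1.92*(-4.51)^i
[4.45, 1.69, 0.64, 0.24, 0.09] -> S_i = 4.45*0.38^i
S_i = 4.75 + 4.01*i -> [4.75, 8.76, 12.77, 16.78, 20.79]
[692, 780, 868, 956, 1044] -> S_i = 692 + 88*i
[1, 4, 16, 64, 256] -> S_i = 1*4^i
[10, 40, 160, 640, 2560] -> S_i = 10*4^i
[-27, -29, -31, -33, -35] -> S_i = -27 + -2*i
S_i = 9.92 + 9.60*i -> [9.92, 19.52, 29.12, 38.72, 48.32]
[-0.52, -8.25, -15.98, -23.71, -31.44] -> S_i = -0.52 + -7.73*i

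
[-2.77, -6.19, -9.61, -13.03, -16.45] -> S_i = -2.77 + -3.42*i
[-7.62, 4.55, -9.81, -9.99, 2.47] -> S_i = Random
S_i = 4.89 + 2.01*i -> [4.89, 6.9, 8.91, 10.92, 12.93]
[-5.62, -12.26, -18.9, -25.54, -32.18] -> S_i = -5.62 + -6.64*i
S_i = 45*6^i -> [45, 270, 1620, 9720, 58320]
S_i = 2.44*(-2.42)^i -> [2.44, -5.9, 14.29, -34.58, 83.69]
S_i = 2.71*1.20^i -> [2.71, 3.25, 3.9, 4.68, 5.62]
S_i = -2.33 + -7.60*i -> [-2.33, -9.93, -17.53, -25.13, -32.73]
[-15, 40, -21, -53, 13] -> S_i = Random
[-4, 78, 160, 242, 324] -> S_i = -4 + 82*i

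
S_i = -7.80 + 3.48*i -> [-7.8, -4.32, -0.84, 2.64, 6.12]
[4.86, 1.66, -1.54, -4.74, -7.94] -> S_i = 4.86 + -3.20*i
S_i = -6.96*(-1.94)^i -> [-6.96, 13.5, -26.19, 50.82, -98.59]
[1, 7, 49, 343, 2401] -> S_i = 1*7^i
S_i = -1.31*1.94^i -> [-1.31, -2.54, -4.93, -9.56, -18.56]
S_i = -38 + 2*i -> [-38, -36, -34, -32, -30]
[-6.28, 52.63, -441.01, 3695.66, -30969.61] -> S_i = -6.28*(-8.38)^i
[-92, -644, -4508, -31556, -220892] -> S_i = -92*7^i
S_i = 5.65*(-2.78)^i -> [5.65, -15.71, 43.67, -121.39, 337.46]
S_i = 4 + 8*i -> [4, 12, 20, 28, 36]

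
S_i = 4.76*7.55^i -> [4.76, 35.94, 271.33, 2048.56, 15466.6]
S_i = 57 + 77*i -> [57, 134, 211, 288, 365]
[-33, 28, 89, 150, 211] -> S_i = -33 + 61*i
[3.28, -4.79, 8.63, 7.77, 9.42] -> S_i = Random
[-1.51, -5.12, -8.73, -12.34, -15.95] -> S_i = -1.51 + -3.61*i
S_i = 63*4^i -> [63, 252, 1008, 4032, 16128]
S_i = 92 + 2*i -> [92, 94, 96, 98, 100]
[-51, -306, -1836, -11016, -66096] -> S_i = -51*6^i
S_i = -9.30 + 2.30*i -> [-9.3, -7.0, -4.7, -2.4, -0.1]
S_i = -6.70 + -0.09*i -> [-6.7, -6.79, -6.88, -6.97, -7.06]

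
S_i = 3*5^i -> [3, 15, 75, 375, 1875]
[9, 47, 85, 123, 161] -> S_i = 9 + 38*i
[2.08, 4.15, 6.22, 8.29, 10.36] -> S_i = 2.08 + 2.07*i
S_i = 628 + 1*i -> [628, 629, 630, 631, 632]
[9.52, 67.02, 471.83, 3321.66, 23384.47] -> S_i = 9.52*7.04^i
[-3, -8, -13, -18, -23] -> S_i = -3 + -5*i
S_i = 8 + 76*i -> [8, 84, 160, 236, 312]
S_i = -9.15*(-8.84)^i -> [-9.15, 80.89, -715.03, 6320.89, -55876.62]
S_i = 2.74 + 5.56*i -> [2.74, 8.3, 13.86, 19.42, 24.98]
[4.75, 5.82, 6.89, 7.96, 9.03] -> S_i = 4.75 + 1.07*i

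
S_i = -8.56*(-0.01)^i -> [-8.56, 0.09, -0.0, 0.0, -0.0]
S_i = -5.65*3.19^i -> [-5.65, -18.02, -57.49, -183.41, -585.07]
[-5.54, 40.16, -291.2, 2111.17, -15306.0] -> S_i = -5.54*(-7.25)^i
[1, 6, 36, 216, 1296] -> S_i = 1*6^i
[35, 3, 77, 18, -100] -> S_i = Random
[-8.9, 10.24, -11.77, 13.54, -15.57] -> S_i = -8.90*(-1.15)^i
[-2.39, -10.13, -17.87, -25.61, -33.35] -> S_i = -2.39 + -7.74*i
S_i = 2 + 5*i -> [2, 7, 12, 17, 22]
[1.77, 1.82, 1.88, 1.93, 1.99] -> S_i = 1.77*1.03^i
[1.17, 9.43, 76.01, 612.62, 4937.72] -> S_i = 1.17*8.06^i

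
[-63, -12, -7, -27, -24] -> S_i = Random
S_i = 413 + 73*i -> [413, 486, 559, 632, 705]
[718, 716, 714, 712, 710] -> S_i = 718 + -2*i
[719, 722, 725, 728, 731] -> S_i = 719 + 3*i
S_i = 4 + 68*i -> [4, 72, 140, 208, 276]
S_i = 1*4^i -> [1, 4, 16, 64, 256]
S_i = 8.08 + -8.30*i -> [8.08, -0.22, -8.52, -16.82, -25.12]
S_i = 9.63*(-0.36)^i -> [9.63, -3.47, 1.25, -0.45, 0.16]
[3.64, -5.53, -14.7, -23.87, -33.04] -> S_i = 3.64 + -9.17*i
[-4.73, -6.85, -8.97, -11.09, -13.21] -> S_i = -4.73 + -2.12*i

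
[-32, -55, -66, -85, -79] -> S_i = Random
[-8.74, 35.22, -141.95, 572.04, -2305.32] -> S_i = -8.74*(-4.03)^i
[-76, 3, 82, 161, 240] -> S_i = -76 + 79*i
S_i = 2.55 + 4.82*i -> [2.55, 7.37, 12.19, 17.01, 21.83]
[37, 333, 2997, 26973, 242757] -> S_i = 37*9^i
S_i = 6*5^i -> [6, 30, 150, 750, 3750]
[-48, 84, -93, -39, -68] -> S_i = Random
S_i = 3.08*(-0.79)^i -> [3.08, -2.43, 1.92, -1.52, 1.2]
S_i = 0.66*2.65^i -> [0.66, 1.75, 4.63, 12.28, 32.55]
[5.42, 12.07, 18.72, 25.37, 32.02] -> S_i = 5.42 + 6.65*i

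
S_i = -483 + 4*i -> [-483, -479, -475, -471, -467]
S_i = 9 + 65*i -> [9, 74, 139, 204, 269]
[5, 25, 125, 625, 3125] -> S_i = 5*5^i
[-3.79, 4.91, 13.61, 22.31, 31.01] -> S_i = -3.79 + 8.70*i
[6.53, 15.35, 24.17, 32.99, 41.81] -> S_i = 6.53 + 8.82*i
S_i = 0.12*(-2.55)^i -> [0.12, -0.31, 0.78, -1.99, 5.07]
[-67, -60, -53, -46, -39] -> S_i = -67 + 7*i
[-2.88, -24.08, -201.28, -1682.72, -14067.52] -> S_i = -2.88*8.36^i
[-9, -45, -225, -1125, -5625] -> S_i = -9*5^i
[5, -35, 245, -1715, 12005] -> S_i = 5*-7^i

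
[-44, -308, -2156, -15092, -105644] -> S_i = -44*7^i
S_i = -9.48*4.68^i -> [-9.48, -44.37, -207.63, -971.73, -4547.7]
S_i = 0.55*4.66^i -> [0.55, 2.56, 11.94, 55.66, 259.36]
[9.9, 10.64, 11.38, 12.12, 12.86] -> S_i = 9.90 + 0.74*i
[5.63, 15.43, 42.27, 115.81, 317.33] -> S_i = 5.63*2.74^i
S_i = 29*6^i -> [29, 174, 1044, 6264, 37584]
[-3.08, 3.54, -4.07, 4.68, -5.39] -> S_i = -3.08*(-1.15)^i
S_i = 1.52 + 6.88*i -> [1.52, 8.4, 15.28, 22.16, 29.04]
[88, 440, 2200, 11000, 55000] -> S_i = 88*5^i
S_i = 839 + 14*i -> [839, 853, 867, 881, 895]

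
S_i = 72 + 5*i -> [72, 77, 82, 87, 92]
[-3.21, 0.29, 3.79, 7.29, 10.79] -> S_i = -3.21 + 3.50*i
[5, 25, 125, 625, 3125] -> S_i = 5*5^i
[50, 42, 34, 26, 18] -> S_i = 50 + -8*i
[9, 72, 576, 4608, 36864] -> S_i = 9*8^i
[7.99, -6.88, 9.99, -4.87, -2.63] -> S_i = Random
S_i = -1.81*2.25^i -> [-1.81, -4.07, -9.16, -20.62, -46.39]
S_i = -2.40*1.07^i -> [-2.4, -2.57, -2.75, -2.94, -3.15]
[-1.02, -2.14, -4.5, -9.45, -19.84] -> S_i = -1.02*2.10^i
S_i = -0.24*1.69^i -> [-0.24, -0.41, -0.69, -1.16, -1.96]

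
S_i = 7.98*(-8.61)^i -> [7.98, -68.71, 591.57, -5093.45, 43854.63]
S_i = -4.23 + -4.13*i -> [-4.23, -8.36, -12.49, -16.62, -20.75]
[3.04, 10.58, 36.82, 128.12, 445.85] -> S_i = 3.04*3.48^i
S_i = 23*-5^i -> [23, -115, 575, -2875, 14375]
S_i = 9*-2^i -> [9, -18, 36, -72, 144]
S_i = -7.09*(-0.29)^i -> [-7.09, 2.06, -0.6, 0.17, -0.05]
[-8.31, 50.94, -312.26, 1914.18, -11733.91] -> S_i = -8.31*(-6.13)^i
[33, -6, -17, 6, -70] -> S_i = Random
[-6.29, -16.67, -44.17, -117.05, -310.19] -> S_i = -6.29*2.65^i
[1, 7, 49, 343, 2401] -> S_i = 1*7^i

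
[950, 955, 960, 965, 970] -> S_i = 950 + 5*i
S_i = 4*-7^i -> [4, -28, 196, -1372, 9604]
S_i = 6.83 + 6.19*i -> [6.83, 13.02, 19.21, 25.4, 31.59]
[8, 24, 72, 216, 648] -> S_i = 8*3^i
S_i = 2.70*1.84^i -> [2.7, 4.97, 9.14, 16.82, 30.95]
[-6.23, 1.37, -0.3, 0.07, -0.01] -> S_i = -6.23*(-0.22)^i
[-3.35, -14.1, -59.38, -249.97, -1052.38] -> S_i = -3.35*4.21^i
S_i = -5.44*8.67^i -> [-5.44, -47.16, -408.92, -3545.33, -30737.98]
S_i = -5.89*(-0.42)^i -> [-5.89, 2.47, -1.04, 0.44, -0.18]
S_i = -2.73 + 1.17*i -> [-2.73, -1.56, -0.39, 0.78, 1.95]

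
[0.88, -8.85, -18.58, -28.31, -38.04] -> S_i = 0.88 + -9.73*i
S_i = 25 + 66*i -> [25, 91, 157, 223, 289]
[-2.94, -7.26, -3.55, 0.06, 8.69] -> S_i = Random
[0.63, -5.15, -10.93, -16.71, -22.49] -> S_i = 0.63 + -5.78*i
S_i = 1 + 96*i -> [1, 97, 193, 289, 385]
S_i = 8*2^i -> [8, 16, 32, 64, 128]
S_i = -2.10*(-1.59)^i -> [-2.1, 3.34, -5.31, 8.44, -13.42]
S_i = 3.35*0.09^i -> [3.35, 0.3, 0.03, 0.0, 0.0]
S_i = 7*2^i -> [7, 14, 28, 56, 112]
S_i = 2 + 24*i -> [2, 26, 50, 74, 98]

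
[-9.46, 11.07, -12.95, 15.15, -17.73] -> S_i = -9.46*(-1.17)^i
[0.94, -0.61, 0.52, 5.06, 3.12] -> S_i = Random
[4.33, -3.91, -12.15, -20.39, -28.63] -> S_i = 4.33 + -8.24*i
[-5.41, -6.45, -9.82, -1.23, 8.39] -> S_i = Random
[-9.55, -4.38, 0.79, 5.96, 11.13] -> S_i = -9.55 + 5.17*i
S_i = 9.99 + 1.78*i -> [9.99, 11.77, 13.55, 15.33, 17.11]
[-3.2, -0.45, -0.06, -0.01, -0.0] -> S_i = -3.20*0.14^i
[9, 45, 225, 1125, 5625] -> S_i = 9*5^i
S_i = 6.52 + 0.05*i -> [6.52, 6.57, 6.62, 6.67, 6.72]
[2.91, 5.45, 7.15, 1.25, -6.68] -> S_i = Random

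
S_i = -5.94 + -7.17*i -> [-5.94, -13.11, -20.28, -27.45, -34.62]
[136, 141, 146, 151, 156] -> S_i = 136 + 5*i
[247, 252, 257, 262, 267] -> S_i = 247 + 5*i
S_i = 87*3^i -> [87, 261, 783, 2349, 7047]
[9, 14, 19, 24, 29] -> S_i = 9 + 5*i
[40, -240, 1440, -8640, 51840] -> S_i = 40*-6^i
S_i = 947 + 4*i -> [947, 951, 955, 959, 963]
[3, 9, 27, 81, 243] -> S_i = 3*3^i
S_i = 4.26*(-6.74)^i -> [4.26, -28.71, 193.52, -1304.34, 8791.22]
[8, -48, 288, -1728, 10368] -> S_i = 8*-6^i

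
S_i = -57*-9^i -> [-57, 513, -4617, 41553, -373977]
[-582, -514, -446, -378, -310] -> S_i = -582 + 68*i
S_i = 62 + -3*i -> [62, 59, 56, 53, 50]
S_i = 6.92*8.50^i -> [6.92, 58.82, 499.97, 4249.74, 36122.83]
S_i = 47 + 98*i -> [47, 145, 243, 341, 439]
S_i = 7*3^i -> [7, 21, 63, 189, 567]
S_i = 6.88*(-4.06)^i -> [6.88, -27.93, 113.41, -460.43, 1869.36]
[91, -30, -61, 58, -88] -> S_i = Random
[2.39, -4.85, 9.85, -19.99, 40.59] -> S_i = 2.39*(-2.03)^i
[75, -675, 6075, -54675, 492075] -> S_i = 75*-9^i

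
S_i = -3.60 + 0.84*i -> [-3.6, -2.76, -1.92, -1.08, -0.24]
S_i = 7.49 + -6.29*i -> [7.49, 1.2, -5.09, -11.38, -17.67]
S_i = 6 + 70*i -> [6, 76, 146, 216, 286]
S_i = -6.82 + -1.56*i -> [-6.82, -8.38, -9.94, -11.5, -13.06]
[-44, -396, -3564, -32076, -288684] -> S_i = -44*9^i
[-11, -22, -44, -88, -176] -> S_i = -11*2^i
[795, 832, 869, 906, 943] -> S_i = 795 + 37*i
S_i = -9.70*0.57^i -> [-9.7, -5.53, -3.15, -1.8, -1.02]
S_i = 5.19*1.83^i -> [5.19, 9.5, 17.38, 31.81, 58.21]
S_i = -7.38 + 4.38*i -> [-7.38, -3.0, 1.38, 5.76, 10.14]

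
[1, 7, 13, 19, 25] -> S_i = 1 + 6*i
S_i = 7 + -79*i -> [7, -72, -151, -230, -309]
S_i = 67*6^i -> [67, 402, 2412, 14472, 86832]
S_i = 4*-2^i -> [4, -8, 16, -32, 64]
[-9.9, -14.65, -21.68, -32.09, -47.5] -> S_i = -9.90*1.48^i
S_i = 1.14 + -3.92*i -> [1.14, -2.78, -6.7, -10.62, -14.54]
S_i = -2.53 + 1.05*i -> [-2.53, -1.48, -0.43, 0.62, 1.67]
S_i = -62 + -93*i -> [-62, -155, -248, -341, -434]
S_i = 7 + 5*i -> [7, 12, 17, 22, 27]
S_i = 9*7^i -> [9, 63, 441, 3087, 21609]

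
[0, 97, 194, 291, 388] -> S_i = 0 + 97*i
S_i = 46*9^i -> [46, 414, 3726, 33534, 301806]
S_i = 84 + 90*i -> [84, 174, 264, 354, 444]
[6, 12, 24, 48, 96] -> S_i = 6*2^i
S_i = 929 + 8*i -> [929, 937, 945, 953, 961]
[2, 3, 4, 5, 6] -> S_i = 2 + 1*i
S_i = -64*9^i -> [-64, -576, -5184, -46656, -419904]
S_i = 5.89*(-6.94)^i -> [5.89, -40.88, 283.68, -1968.76, 13663.22]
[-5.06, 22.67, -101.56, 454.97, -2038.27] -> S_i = -5.06*(-4.48)^i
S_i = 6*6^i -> [6, 36, 216, 1296, 7776]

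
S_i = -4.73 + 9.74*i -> [-4.73, 5.01, 14.75, 24.49, 34.23]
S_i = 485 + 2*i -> [485, 487, 489, 491, 493]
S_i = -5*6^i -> [-5, -30, -180, -1080, -6480]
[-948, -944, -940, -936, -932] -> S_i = -948 + 4*i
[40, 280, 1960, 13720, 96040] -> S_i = 40*7^i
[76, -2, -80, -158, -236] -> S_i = 76 + -78*i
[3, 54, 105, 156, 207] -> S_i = 3 + 51*i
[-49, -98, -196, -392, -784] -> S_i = -49*2^i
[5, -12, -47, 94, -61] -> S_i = Random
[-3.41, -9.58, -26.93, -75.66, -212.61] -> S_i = -3.41*2.81^i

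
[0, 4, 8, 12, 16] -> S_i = 0 + 4*i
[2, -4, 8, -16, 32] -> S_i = 2*-2^i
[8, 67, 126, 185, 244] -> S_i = 8 + 59*i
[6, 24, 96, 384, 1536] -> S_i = 6*4^i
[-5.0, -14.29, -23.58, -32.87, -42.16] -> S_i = -5.00 + -9.29*i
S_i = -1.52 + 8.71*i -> [-1.52, 7.19, 15.9, 24.61, 33.32]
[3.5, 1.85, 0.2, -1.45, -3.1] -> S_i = 3.50 + -1.65*i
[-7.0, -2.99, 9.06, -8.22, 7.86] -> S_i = Random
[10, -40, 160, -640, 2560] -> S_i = 10*-4^i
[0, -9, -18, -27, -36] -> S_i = 0 + -9*i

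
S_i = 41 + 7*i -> [41, 48, 55, 62, 69]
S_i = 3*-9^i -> [3, -27, 243, -2187, 19683]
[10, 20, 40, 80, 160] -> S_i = 10*2^i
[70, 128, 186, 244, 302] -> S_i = 70 + 58*i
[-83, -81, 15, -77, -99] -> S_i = Random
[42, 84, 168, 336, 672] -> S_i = 42*2^i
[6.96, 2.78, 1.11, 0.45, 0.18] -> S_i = 6.96*0.40^i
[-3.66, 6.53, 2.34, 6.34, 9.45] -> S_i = Random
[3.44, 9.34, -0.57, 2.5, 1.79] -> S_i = Random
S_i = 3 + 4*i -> [3, 7, 11, 15, 19]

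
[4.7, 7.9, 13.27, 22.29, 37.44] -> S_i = 4.70*1.68^i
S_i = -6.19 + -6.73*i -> [-6.19, -12.92, -19.65, -26.38, -33.11]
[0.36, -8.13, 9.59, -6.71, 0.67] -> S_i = Random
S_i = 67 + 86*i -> [67, 153, 239, 325, 411]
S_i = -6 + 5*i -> [-6, -1, 4, 9, 14]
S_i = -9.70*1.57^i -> [-9.7, -15.23, -23.91, -37.54, -58.93]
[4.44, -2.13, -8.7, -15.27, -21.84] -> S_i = 4.44 + -6.57*i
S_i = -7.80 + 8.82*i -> [-7.8, 1.02, 9.84, 18.66, 27.48]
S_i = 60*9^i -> [60, 540, 4860, 43740, 393660]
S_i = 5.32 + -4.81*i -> [5.32, 0.51, -4.3, -9.11, -13.92]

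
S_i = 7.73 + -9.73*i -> [7.73, -2.0, -11.73, -21.46, -31.19]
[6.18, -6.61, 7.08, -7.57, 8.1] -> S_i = 6.18*(-1.07)^i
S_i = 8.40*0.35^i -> [8.4, 2.94, 1.03, 0.36, 0.13]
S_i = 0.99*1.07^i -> [0.99, 1.06, 1.13, 1.21, 1.3]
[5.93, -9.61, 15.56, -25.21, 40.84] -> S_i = 5.93*(-1.62)^i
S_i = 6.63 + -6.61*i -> [6.63, 0.02, -6.59, -13.2, -19.81]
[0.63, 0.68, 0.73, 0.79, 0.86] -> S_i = 0.63*1.08^i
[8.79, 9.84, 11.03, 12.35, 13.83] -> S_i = 8.79*1.12^i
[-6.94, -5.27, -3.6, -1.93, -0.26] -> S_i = -6.94 + 1.67*i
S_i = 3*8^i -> [3, 24, 192, 1536, 12288]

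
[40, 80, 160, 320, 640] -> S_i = 40*2^i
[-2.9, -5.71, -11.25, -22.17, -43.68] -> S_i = -2.90*1.97^i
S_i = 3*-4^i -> [3, -12, 48, -192, 768]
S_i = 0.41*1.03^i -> [0.41, 0.42, 0.43, 0.45, 0.46]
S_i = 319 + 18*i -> [319, 337, 355, 373, 391]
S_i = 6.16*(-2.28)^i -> [6.16, -14.04, 32.02, -73.01, 166.46]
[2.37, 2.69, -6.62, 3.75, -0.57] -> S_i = Random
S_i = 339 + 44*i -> [339, 383, 427, 471, 515]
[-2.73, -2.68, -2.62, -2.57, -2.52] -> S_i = -2.73*0.98^i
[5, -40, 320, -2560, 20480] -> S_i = 5*-8^i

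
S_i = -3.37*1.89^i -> [-3.37, -6.37, -12.04, -22.75, -43.0]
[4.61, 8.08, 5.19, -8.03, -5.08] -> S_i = Random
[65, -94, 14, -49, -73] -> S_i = Random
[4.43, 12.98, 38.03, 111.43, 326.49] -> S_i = 4.43*2.93^i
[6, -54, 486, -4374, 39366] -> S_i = 6*-9^i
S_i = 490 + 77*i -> [490, 567, 644, 721, 798]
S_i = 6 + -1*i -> [6, 5, 4, 3, 2]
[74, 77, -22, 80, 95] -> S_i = Random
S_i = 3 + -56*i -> [3, -53, -109, -165, -221]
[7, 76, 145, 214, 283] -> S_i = 7 + 69*i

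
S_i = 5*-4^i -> [5, -20, 80, -320, 1280]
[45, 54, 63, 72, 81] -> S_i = 45 + 9*i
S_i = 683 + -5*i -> [683, 678, 673, 668, 663]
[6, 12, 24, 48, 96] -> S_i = 6*2^i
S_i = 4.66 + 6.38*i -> [4.66, 11.04, 17.42, 23.8, 30.18]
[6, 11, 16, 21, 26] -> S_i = 6 + 5*i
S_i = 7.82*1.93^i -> [7.82, 15.09, 29.13, 56.22, 108.5]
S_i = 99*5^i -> [99, 495, 2475, 12375, 61875]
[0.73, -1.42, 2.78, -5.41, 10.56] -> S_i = 0.73*(-1.95)^i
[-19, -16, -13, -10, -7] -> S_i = -19 + 3*i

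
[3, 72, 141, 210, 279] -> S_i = 3 + 69*i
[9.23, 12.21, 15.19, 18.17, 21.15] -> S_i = 9.23 + 2.98*i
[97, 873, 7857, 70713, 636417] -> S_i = 97*9^i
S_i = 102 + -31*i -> [102, 71, 40, 9, -22]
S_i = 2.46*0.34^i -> [2.46, 0.84, 0.28, 0.1, 0.03]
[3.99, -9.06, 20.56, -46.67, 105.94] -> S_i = 3.99*(-2.27)^i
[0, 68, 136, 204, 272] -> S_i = 0 + 68*i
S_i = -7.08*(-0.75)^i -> [-7.08, 5.31, -3.98, 2.99, -2.24]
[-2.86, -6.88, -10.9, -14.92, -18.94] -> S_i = -2.86 + -4.02*i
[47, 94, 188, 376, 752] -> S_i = 47*2^i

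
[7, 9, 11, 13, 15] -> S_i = 7 + 2*i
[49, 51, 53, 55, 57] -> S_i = 49 + 2*i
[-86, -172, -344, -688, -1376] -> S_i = -86*2^i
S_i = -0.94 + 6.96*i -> [-0.94, 6.02, 12.98, 19.94, 26.9]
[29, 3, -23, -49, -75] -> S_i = 29 + -26*i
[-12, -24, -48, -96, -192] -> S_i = -12*2^i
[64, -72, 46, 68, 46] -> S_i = Random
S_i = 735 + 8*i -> [735, 743, 751, 759, 767]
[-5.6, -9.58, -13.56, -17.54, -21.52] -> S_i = -5.60 + -3.98*i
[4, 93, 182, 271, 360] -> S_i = 4 + 89*i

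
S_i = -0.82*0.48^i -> [-0.82, -0.39, -0.19, -0.09, -0.04]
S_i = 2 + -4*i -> [2, -2, -6, -10, -14]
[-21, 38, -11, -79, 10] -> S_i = Random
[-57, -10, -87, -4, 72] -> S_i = Random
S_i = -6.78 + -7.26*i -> [-6.78, -14.04, -21.3, -28.56, -35.82]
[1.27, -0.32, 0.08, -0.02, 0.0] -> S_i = 1.27*(-0.25)^i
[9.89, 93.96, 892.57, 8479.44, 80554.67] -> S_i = 9.89*9.50^i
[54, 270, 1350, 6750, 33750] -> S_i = 54*5^i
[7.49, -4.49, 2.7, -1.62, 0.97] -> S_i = 7.49*(-0.60)^i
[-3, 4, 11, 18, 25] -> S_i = -3 + 7*i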